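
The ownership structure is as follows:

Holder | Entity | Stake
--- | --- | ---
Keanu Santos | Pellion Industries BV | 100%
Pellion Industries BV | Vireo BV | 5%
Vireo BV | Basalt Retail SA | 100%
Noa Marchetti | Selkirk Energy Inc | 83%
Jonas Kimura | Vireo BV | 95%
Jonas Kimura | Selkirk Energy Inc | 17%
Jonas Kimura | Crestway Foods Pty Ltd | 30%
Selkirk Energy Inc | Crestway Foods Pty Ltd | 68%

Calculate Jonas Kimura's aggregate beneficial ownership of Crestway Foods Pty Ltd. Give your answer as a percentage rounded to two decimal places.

41.56%

Jonas reaches Crestway along 2 paths.
Direct stake: 30% = 30%.
Via Selkirk: 17% × 68% = 11.56%.
Total: 30% + 11.56% = 41.56%.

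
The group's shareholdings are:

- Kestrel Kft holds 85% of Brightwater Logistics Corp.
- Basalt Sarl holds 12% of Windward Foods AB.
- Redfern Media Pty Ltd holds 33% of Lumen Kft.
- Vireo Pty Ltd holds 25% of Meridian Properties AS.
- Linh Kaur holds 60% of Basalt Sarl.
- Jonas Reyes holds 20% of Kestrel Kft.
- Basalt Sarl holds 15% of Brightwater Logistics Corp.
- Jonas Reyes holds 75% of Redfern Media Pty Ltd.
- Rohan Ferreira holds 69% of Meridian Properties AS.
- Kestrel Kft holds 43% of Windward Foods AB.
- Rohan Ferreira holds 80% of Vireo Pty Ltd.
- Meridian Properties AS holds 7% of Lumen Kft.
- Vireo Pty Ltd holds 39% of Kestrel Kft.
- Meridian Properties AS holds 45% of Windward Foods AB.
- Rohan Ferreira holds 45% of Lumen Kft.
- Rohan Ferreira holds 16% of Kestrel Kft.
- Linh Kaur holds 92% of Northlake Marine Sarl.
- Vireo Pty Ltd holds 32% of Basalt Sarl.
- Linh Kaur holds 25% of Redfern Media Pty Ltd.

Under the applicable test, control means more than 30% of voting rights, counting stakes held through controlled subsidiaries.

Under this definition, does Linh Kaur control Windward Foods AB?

No

Linh holds 92% of Northlake, so Linh controls Northlake.
Linh holds 60% of Basalt, so Linh controls Basalt.
In Windward, Linh's side holds only 12%, not > 30%.
So Linh does not control Windward.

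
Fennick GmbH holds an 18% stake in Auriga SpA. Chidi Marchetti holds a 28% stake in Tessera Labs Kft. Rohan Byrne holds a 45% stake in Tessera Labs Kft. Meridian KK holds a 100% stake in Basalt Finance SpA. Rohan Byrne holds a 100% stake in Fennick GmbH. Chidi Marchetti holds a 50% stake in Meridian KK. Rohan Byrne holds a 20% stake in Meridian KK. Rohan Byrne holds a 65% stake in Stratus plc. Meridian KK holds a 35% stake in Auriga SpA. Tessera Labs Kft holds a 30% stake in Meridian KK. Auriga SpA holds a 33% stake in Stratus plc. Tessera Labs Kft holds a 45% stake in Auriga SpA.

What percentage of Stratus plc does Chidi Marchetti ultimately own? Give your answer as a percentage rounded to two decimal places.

10.90%

Chidi reaches Stratus along 3 paths.
Via Meridian → Auriga: 50% × 35% × 33% = 5.775%.
Via Tessera → Meridian → Auriga: 28% × 30% × 35% × 33% = 0.9702%.
Via Tessera → Auriga: 28% × 45% × 33% = 4.158%.
Total: 5.775% + 0.9702% + 4.158% = 10.9032%.
Rounded: 10.90%.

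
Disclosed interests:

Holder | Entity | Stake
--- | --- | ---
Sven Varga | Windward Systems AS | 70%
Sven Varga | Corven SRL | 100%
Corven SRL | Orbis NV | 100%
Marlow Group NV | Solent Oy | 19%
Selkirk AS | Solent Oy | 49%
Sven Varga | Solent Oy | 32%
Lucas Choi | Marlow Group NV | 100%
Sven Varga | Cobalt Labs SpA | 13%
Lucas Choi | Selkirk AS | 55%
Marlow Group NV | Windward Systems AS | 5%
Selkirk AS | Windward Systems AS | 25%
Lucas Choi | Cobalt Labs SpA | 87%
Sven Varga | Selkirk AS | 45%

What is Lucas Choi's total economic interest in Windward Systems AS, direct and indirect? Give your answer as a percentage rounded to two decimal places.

18.75%

Lucas reaches Windward along 2 paths.
Via Selkirk: 55% × 25% = 13.75%.
Via Marlow: 100% × 5% = 5%.
Total: 13.75% + 5% = 18.75%.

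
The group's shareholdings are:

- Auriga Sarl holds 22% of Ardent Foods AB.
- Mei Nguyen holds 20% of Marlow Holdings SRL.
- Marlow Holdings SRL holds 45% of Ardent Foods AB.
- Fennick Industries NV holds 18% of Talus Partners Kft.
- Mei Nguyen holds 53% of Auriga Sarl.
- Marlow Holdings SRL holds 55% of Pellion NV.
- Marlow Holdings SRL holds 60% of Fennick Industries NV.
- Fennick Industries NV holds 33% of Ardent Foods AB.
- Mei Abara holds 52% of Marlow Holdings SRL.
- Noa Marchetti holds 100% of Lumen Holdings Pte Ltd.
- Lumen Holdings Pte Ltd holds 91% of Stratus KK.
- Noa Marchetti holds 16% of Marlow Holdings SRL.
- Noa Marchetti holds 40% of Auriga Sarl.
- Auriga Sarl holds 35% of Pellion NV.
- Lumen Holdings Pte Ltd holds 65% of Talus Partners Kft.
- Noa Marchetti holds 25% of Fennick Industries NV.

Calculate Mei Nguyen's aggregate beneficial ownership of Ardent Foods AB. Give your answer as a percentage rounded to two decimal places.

Mei Nguyen reaches Ardent along 3 paths.
Via Marlow → Fennick: 20% × 60% × 33% = 3.96%.
Via Auriga: 53% × 22% = 11.66%.
Via Marlow: 20% × 45% = 9%.
Total: 3.96% + 11.66% + 9% = 24.62%.

24.62%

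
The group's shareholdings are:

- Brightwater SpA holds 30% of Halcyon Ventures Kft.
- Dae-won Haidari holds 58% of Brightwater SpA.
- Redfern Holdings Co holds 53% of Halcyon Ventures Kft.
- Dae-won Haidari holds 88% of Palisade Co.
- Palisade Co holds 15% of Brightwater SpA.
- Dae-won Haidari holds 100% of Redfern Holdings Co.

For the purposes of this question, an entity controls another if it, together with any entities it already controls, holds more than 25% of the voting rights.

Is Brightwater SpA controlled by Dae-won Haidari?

Yes

Dae-won holds 88% of Palisade, so Dae-won controls Palisade.
Palisade and Dae-won together hold 15% + 58% = 73% of Brightwater, so Dae-won controls Brightwater.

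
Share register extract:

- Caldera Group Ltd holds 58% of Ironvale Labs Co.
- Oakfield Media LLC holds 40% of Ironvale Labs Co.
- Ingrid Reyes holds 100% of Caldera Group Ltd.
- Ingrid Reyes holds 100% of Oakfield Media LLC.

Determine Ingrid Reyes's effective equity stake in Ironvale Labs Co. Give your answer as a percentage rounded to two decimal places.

98.00%

Ingrid reaches Ironvale along 2 paths.
Via Oakfield: 100% × 40% = 40%.
Via Caldera: 100% × 58% = 58%.
Total: 40% + 58% = 98%.
Rounded: 98.00%.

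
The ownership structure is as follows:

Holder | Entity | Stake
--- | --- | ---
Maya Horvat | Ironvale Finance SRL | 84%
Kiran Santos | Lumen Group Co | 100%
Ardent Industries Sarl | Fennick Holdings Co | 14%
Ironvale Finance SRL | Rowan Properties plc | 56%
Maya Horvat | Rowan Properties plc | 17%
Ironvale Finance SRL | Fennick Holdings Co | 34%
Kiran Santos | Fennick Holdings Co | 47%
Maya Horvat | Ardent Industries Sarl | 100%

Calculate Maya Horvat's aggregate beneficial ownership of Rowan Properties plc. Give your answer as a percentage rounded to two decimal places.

64.04%

Maya reaches Rowan along 2 paths.
Via Ironvale: 84% × 56% = 47.04%.
Direct stake: 17% = 17%.
Total: 47.04% + 17% = 64.04%.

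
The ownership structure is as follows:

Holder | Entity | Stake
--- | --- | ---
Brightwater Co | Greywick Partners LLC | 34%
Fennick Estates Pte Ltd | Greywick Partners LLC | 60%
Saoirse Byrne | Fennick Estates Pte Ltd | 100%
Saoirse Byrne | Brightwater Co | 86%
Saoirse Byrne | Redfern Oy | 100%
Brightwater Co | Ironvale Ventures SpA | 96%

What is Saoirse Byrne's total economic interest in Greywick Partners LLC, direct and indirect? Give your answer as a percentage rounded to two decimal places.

Saoirse reaches Greywick along 2 paths.
Via Brightwater: 86% × 34% = 29.24%.
Via Fennick: 100% × 60% = 60%.
Total: 29.24% + 60% = 89.24%.

89.24%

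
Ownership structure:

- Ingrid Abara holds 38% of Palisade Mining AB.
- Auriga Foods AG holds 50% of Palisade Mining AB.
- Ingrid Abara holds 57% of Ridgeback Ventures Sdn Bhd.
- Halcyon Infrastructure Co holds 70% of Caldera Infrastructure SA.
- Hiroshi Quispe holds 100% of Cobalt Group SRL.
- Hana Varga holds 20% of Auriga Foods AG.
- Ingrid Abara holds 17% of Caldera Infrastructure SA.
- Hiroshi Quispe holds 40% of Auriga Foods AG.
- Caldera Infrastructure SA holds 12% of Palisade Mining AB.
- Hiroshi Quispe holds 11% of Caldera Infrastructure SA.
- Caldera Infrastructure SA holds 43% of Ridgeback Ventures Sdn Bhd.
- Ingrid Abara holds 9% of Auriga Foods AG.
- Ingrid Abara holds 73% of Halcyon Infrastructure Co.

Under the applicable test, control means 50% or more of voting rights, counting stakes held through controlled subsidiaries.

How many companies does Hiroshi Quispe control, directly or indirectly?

Hiroshi holds 100% of Cobalt, so Hiroshi controls Cobalt.
No other company's threshold is met.
Hiroshi controls 1 company.

1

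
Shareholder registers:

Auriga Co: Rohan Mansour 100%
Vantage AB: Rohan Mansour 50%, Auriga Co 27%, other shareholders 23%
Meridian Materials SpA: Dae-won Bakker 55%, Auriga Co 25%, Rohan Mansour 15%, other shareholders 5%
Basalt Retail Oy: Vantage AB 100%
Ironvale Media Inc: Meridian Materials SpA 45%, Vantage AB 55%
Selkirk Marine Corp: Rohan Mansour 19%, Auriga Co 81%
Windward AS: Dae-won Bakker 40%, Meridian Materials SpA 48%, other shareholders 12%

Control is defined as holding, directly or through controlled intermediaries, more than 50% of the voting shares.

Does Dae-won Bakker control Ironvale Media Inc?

No

Dae-won holds 55% of Meridian, so Dae-won controls Meridian.
Dae-won and Meridian together hold 40% + 48% = 88% of Windward, so Dae-won controls Windward.
In Ironvale, Dae-won's side holds only 45%, not > 50%.
So Dae-won does not control Ironvale.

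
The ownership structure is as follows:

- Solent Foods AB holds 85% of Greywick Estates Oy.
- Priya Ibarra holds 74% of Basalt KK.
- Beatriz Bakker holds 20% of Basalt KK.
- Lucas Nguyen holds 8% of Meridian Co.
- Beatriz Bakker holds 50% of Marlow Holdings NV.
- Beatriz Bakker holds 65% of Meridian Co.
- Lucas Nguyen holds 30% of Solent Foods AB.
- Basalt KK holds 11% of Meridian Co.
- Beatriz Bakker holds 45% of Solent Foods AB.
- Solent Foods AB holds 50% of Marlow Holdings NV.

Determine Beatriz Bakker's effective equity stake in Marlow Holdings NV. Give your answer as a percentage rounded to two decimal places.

Beatriz reaches Marlow along 2 paths.
Direct stake: 50% = 50%.
Via Solent: 45% × 50% = 22.5%.
Total: 50% + 22.5% = 72.5%.
Rounded: 72.50%.

72.50%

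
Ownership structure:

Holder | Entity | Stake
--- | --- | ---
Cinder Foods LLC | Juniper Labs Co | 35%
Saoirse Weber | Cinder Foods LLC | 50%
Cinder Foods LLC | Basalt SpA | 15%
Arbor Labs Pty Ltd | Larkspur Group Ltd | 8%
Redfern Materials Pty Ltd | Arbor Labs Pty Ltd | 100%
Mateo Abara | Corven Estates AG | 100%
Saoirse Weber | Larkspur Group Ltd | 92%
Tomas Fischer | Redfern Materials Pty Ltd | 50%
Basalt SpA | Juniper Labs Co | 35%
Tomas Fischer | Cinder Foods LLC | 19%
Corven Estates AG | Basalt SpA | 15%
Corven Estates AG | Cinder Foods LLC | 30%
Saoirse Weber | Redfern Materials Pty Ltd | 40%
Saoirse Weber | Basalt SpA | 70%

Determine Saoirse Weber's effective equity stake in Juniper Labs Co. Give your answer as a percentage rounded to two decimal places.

44.63%

Saoirse reaches Juniper along 3 paths.
Via Cinder: 50% × 35% = 17.5%.
Via Cinder → Basalt: 50% × 15% × 35% = 2.625%.
Via Basalt: 70% × 35% = 24.5%.
Total: 17.5% + 2.625% + 24.5% = 44.625%.
Rounded: 44.63%.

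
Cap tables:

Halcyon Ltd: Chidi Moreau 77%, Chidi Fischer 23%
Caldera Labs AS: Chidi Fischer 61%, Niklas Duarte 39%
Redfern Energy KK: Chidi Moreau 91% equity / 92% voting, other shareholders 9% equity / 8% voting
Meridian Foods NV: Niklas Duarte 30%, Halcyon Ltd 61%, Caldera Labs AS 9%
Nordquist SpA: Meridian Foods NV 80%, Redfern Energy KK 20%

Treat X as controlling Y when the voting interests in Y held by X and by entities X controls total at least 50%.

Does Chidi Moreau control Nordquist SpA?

Yes

Chidi Moreau holds 92% of Redfern, so Chidi Moreau controls Redfern.
Chidi Moreau holds 77% of Halcyon, so Chidi Moreau controls Halcyon.
Halcyon holds 61% of Meridian, so Chidi Moreau controls Meridian.
Meridian and Redfern together hold 80% + 20% = 100% of Nordquist, so Chidi Moreau controls Nordquist.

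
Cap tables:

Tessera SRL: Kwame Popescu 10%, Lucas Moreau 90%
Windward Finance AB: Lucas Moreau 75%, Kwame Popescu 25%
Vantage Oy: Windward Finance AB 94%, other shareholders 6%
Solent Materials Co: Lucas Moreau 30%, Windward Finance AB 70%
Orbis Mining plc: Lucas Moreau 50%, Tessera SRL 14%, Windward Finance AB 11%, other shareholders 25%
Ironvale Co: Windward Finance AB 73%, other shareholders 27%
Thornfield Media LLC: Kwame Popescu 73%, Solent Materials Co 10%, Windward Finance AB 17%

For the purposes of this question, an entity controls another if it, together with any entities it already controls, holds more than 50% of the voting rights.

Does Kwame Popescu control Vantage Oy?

No

Kwame holds 73% of Thornfield, so Kwame controls Thornfield.
Neither Kwame nor any entity Kwame controls holds any voting interest in Vantage.
So Kwame does not control Vantage.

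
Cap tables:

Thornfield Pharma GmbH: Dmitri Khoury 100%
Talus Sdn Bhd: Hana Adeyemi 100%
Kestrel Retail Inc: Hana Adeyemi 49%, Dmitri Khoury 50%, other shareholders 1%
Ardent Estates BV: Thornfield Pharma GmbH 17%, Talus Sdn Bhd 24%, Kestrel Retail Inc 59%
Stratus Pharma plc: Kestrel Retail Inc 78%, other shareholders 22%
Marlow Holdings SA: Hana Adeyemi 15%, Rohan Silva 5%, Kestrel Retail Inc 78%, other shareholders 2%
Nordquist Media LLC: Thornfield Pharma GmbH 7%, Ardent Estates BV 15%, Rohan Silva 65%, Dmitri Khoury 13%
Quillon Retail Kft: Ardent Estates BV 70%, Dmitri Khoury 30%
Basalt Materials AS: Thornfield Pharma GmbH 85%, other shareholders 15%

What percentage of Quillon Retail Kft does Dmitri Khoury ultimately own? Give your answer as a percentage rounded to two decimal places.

Dmitri reaches Quillon along 3 paths.
Via Thornfield → Ardent: 100% × 17% × 70% = 11.9%.
Via Kestrel → Ardent: 50% × 59% × 70% = 20.65%.
Direct stake: 30% = 30%.
Total: 11.9% + 20.65% + 30% = 62.55%.

62.55%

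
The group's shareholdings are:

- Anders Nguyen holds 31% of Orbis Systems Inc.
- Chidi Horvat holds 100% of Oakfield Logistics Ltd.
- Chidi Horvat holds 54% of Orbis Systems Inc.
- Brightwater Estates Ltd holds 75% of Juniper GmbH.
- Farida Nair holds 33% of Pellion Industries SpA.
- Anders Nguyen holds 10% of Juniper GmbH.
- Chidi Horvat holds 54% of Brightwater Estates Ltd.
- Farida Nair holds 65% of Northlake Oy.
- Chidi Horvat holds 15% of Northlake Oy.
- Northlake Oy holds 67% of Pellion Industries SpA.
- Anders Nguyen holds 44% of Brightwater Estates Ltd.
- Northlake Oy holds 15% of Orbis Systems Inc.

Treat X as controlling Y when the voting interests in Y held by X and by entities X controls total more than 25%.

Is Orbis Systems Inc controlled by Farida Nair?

Farida holds 65% of Northlake, so Farida controls Northlake.
Northlake and Farida together hold 67% + 33% = 100% of Pellion, so Farida controls Pellion.
In Orbis, Farida's side holds only 15%, not > 25%.
So Farida does not control Orbis.

No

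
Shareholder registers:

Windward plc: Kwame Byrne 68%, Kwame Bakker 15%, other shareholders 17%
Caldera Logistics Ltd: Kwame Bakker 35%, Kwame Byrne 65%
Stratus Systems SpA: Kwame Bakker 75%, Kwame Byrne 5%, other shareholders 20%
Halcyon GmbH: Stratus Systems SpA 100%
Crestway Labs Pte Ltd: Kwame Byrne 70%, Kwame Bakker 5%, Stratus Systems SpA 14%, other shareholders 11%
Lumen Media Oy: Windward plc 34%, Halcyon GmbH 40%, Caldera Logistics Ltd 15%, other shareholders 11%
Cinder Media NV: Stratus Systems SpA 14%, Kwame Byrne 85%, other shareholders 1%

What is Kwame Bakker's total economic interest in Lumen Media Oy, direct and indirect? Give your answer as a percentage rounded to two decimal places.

Kwame Bakker reaches Lumen along 3 paths.
Via Windward: 15% × 34% = 5.1%.
Via Stratus → Halcyon: 75% × 100% × 40% = 30%.
Via Caldera: 35% × 15% = 5.25%.
Total: 5.1% + 30% + 5.25% = 40.35%.

40.35%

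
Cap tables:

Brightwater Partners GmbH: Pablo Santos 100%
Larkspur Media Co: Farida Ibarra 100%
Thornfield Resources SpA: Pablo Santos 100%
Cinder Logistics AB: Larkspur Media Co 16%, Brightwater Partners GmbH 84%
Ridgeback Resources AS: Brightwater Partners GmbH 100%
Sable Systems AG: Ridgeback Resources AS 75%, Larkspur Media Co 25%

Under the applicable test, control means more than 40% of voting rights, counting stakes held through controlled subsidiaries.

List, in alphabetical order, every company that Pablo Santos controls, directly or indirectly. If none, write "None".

Brightwater Partners GmbH, Cinder Logistics AB, Ridgeback Resources AS, Sable Systems AG, Thornfield Resources SpA

Pablo holds 100% of Brightwater, so Pablo controls Brightwater.
Pablo holds 100% of Thornfield, so Pablo controls Thornfield.
Brightwater holds 84% of Cinder, so Pablo controls Cinder.
Brightwater holds 100% of Ridgeback, so Pablo controls Ridgeback.
Ridgeback holds 75% of Sable, so Pablo controls Sable.
No other company's threshold is met.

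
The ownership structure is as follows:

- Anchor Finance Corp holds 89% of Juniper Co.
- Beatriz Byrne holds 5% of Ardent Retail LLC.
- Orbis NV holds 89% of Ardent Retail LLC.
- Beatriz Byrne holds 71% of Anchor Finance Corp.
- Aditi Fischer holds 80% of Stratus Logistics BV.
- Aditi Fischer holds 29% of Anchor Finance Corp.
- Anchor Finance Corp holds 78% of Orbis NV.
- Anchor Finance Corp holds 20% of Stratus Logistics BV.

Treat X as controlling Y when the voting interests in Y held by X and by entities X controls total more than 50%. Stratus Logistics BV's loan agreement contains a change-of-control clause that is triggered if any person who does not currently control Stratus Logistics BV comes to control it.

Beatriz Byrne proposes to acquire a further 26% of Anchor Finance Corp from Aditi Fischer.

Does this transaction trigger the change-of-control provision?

The purchase adds only to Beatriz's holdings (Aditi's stake shrinks), so Beatriz is the only person who could newly come to control Stratus.
Beatriz holds 71% of Anchor, so Beatriz controls Anchor.
Anchor holds 89% of Juniper, so Beatriz controls Juniper.
Anchor holds 78% of Orbis, so Beatriz controls Orbis.
Beatriz and Orbis together hold 5% + 89% = 94% of Ardent, so Beatriz controls Ardent.
In Stratus, Beatriz's side holds only 20%, not > 50%.
So before the transaction, Beatriz does not control Stratus.
After the purchase, Beatriz's direct stake in Anchor rises to 71% + 26% = 97%, and Aditi's stake falls to 3%.
Beatriz holds 97% of Anchor, so Beatriz controls Anchor.
After the transaction, Beatriz's side holds 20% of Stratus, not > 50%, so Beatriz still does not control Stratus.
No new person acquires control, so the clause is not triggered.

No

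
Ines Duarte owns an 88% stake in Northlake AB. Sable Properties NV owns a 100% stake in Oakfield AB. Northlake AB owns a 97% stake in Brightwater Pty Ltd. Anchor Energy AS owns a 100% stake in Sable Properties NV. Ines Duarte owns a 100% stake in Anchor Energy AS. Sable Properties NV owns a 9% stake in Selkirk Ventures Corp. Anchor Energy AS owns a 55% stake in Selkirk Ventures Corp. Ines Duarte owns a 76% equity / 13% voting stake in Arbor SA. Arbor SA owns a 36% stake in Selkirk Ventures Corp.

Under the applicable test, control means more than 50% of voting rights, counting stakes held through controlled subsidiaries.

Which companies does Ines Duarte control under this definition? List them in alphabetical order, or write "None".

Ines holds 100% of Anchor, so Ines controls Anchor.
Ines holds 88% of Northlake, so Ines controls Northlake.
Anchor holds 100% of Sable, so Ines controls Sable.
Sable and Anchor together hold 9% + 55% = 64% of Selkirk, so Ines controls Selkirk.
Northlake holds 97% of Brightwater, so Ines controls Brightwater.
Sable holds 100% of Oakfield, so Ines controls Oakfield.
No other company's threshold is met.

Anchor Energy AS, Brightwater Pty Ltd, Northlake AB, Oakfield AB, Sable Properties NV, Selkirk Ventures Corp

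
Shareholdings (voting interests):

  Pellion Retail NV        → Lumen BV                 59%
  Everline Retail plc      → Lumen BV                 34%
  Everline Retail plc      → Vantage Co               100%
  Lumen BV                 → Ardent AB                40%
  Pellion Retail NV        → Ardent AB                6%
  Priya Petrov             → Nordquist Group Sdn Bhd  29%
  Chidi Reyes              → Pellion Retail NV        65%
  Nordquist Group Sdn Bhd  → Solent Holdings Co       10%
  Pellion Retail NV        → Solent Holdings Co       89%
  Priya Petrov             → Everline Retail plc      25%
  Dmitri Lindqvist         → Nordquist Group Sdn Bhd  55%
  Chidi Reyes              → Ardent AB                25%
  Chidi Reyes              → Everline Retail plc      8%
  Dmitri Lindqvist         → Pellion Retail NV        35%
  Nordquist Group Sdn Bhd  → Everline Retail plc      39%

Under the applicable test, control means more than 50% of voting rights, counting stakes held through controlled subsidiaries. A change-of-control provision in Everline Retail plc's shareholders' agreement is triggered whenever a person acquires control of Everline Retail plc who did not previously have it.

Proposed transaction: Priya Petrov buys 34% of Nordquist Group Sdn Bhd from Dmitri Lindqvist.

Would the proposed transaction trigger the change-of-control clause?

The purchase adds only to Priya's holdings (Dmitri's stake shrinks), so Priya is the only person who could newly come to control Everline.
Priya's largest direct stake is 29% in Nordquist, which does not meet the threshold, so Priya controls no company.
In Everline, Priya's side holds only 25%, not > 50%.
So before the transaction, Priya does not control Everline.
After the purchase, Priya's direct stake in Nordquist rises to 29% + 34% = 63%, and Dmitri's stake falls to 21%.
Priya holds 63% of Nordquist, so Priya controls Nordquist.
Priya and Nordquist together hold 25% + 39% = 64% of Everline, so Priya controls Everline.
Priya did not control Everline before and does after, so the clause is triggered.

Yes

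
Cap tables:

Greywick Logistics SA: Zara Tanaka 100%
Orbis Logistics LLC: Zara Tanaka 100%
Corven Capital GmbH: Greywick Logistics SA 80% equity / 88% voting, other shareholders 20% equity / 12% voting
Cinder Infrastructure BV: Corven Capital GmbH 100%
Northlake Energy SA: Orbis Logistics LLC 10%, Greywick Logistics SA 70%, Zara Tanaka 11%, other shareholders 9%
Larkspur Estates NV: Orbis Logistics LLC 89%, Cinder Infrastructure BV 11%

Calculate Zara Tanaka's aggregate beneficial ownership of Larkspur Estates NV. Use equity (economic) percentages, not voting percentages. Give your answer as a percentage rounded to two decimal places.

Zara reaches Larkspur along 2 paths.
Via Orbis: 100% × 89% = 89%.
Via Greywick → Corven → Cinder: 100% × 80% × 100% × 11% = 8.8%.
Total: 89% + 8.8% = 97.8%.
Rounded: 97.80%.

97.80%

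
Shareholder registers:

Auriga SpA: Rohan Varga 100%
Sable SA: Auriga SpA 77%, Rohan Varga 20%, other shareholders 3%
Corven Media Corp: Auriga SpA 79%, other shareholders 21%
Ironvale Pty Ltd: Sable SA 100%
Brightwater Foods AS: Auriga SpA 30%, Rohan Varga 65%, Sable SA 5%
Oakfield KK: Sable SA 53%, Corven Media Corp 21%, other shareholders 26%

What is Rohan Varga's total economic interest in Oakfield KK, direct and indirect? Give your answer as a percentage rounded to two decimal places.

68.00%

Rohan reaches Oakfield along 3 paths.
Via Auriga → Sable: 100% × 77% × 53% = 40.81%.
Via Sable: 20% × 53% = 10.6%.
Via Auriga → Corven: 100% × 79% × 21% = 16.59%.
Total: 40.81% + 10.6% + 16.59% = 68%.
Rounded: 68.00%.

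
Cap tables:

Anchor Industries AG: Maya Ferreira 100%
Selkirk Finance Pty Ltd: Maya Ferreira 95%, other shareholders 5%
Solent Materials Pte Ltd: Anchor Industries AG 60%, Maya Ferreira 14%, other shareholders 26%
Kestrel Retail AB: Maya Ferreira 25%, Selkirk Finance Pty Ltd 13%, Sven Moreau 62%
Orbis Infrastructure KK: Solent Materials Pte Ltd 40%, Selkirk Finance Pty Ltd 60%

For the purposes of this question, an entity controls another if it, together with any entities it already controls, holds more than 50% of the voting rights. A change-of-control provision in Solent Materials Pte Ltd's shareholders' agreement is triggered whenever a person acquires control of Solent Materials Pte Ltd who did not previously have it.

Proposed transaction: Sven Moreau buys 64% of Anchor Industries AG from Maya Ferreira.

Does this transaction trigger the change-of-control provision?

The purchase adds only to Sven's holdings (Maya's stake shrinks), so Sven is the only person who could newly come to control Solent.
Sven holds 62% of Kestrel, so Sven controls Kestrel.
Neither Sven nor any entity Sven controls holds any voting interest in Solent.
So before the transaction, Sven does not control Solent.
After the purchase, Sven holds 64% of Anchor directly, and Maya's stake falls to 36%.
Sven holds 64% of Anchor, so Sven controls Anchor.
Anchor holds 60% of Solent, so Sven controls Solent.
Sven did not control Solent before and does after, so the clause is triggered.

Yes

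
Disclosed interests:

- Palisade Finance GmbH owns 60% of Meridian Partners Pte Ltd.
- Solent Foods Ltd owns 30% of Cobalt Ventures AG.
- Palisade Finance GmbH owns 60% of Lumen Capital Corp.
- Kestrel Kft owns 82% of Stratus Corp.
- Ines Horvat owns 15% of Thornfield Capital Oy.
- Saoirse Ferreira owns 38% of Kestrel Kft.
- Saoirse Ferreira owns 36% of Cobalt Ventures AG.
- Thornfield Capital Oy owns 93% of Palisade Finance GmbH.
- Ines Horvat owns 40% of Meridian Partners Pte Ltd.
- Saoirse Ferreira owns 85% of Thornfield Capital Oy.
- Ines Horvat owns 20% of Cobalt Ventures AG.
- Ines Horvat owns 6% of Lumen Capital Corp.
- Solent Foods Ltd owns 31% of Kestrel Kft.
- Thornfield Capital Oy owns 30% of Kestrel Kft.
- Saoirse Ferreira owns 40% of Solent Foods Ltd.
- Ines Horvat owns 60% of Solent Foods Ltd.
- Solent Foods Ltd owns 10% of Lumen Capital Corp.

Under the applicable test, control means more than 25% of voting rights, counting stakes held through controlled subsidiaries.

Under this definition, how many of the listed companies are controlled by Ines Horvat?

Ines holds 60% of Solent, so Ines controls Solent.
Solent holds 31% of Kestrel, so Ines controls Kestrel.
Ines holds 40% of Meridian, so Ines controls Meridian.
Kestrel holds 82% of Stratus, so Ines controls Stratus.
Solent and Ines together hold 30% + 20% = 50% of Cobalt, so Ines controls Cobalt.
No other company's threshold is met.
Ines controls 5 companies.

5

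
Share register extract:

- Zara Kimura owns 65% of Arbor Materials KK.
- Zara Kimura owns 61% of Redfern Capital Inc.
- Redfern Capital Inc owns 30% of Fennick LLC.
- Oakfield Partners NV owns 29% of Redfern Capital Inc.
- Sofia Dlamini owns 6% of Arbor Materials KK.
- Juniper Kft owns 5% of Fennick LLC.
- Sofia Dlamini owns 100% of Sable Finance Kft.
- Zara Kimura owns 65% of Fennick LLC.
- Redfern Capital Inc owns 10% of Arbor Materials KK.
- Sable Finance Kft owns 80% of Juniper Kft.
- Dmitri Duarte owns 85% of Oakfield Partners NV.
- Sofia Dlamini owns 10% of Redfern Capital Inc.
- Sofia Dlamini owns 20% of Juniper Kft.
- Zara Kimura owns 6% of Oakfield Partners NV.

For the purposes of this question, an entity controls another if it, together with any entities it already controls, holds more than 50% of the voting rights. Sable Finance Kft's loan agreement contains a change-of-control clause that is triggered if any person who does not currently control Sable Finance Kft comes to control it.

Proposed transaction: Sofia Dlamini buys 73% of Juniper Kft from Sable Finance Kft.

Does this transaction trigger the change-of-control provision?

No

The purchase adds only to Sofia's holdings (Sable's stake shrinks), so Sofia is the only person who could newly come to control Sable.
Sofia holds 100% of Sable, so Sofia controls Sable.
So Sofia already controls Sable before the transaction.
After the purchase, Sofia's direct stake in Juniper rises to 20% + 73% = 93%, and Sable's stake falls to 7%.
Sofia controlled Sable already, so this is not a new person acquiring control; every other person's position is unchanged or reduced.
No new person acquires control, so the clause is not triggered.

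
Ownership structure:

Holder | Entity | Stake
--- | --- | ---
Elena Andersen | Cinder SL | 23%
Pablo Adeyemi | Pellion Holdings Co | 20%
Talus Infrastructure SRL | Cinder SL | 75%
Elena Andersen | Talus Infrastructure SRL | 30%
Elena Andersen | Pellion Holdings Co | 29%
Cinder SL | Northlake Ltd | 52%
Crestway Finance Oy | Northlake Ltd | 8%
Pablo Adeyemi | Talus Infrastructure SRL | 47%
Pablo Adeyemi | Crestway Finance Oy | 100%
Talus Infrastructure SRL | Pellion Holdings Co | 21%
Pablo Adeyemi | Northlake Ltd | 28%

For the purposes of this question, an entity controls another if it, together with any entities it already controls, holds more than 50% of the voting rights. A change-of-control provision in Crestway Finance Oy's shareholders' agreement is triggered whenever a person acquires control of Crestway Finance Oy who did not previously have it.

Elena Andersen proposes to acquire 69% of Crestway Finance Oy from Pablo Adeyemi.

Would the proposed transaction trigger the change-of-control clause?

The purchase adds only to Elena's holdings (Pablo's stake shrinks), so Elena is the only person who could newly come to control Crestway.
Elena's largest direct stake is 30% in Talus, which does not meet the threshold, so Elena controls no company.
Neither Elena nor any entity Elena controls holds any voting interest in Crestway.
So before the transaction, Elena does not control Crestway.
After the purchase, Elena holds 69% of Crestway directly, and Pablo's stake falls to 31%.
Elena holds 69% of Crestway, so Elena controls Crestway.
Elena did not control Crestway before and does after, so the clause is triggered.

Yes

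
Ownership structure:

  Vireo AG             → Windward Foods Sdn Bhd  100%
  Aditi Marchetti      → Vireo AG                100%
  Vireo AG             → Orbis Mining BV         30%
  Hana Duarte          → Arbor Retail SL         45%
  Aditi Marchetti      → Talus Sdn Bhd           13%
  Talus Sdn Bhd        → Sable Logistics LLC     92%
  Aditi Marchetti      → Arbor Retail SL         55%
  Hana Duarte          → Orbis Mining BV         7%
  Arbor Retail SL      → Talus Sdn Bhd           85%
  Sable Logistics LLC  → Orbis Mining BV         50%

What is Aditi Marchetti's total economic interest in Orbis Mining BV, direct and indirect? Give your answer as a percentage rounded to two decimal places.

57.49%

Aditi reaches Orbis along 3 paths.
Via Arbor → Talus → Sable: 55% × 85% × 92% × 50% = 21.505%.
Via Talus → Sable: 13% × 92% × 50% = 5.98%.
Via Vireo: 100% × 30% = 30%.
Total: 21.505% + 5.98% + 30% = 57.485%.
Rounded: 57.49%.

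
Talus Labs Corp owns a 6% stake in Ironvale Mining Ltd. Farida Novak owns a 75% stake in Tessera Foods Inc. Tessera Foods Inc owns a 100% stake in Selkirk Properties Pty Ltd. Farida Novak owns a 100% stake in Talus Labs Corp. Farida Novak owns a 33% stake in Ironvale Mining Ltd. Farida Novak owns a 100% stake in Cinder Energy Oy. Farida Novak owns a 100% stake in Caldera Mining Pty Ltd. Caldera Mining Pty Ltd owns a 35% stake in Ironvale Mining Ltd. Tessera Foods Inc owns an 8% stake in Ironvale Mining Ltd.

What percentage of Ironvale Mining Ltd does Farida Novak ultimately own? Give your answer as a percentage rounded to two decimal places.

Farida reaches Ironvale along 4 paths.
Direct stake: 33% = 33%.
Via Caldera: 100% × 35% = 35%.
Via Tessera: 75% × 8% = 6%.
Via Talus: 100% × 6% = 6%.
Total: 33% + 35% + 6% + 6% = 80%.
Rounded: 80.00%.

80.00%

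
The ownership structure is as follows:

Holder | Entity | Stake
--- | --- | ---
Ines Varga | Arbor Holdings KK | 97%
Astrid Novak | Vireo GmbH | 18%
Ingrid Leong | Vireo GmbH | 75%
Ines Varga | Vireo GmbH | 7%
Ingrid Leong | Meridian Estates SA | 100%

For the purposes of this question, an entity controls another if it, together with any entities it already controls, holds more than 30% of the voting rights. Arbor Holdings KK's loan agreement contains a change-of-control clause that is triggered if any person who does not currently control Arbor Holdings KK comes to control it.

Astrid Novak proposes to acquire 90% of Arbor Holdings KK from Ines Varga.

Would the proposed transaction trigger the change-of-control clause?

Yes

The purchase adds only to Astrid's holdings (Ines's stake shrinks), so Astrid is the only person who could newly come to control Arbor.
Astrid's largest direct stake is 18% in Vireo, which does not meet the threshold, so Astrid controls no company.
Neither Astrid nor any entity Astrid controls holds any voting interest in Arbor.
So before the transaction, Astrid does not control Arbor.
After the purchase, Astrid holds 90% of Arbor directly, and Ines's stake falls to 7%.
Astrid holds 90% of Arbor, so Astrid controls Arbor.
Astrid did not control Arbor before and does after, so the clause is triggered.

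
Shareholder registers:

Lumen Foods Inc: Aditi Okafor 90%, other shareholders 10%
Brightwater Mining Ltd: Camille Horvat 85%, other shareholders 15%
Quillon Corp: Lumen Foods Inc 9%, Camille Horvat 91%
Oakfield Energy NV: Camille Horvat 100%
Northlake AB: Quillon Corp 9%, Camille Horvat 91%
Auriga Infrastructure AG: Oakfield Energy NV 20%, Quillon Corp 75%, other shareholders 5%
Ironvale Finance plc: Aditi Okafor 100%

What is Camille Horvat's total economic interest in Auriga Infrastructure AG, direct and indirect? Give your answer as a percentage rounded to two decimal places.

88.25%

Camille reaches Auriga along 2 paths.
Via Oakfield: 100% × 20% = 20%.
Via Quillon: 91% × 75% = 68.25%.
Total: 20% + 68.25% = 88.25%.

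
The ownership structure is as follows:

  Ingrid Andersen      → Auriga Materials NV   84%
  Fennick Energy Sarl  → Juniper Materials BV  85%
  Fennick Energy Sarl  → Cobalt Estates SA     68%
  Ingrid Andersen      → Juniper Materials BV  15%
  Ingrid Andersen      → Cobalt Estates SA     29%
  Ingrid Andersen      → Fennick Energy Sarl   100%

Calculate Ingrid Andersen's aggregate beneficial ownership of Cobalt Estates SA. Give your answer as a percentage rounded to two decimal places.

97.00%

Ingrid reaches Cobalt along 2 paths.
Via Fennick: 100% × 68% = 68%.
Direct stake: 29% = 29%.
Total: 68% + 29% = 97%.
Rounded: 97.00%.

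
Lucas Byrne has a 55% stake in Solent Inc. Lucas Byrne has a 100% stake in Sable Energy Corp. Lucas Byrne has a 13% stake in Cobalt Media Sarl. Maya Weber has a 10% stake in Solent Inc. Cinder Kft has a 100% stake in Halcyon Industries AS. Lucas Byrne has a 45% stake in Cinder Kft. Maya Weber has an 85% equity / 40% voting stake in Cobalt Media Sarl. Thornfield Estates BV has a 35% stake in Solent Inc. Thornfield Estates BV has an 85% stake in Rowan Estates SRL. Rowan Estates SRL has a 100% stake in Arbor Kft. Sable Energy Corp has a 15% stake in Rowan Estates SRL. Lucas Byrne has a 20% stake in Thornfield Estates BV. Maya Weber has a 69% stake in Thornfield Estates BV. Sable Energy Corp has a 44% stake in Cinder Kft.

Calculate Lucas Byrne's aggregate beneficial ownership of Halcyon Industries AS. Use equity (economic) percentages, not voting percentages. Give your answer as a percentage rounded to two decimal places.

89.00%

Lucas reaches Halcyon along 2 paths.
Via Cinder: 45% × 100% = 45%.
Via Sable → Cinder: 100% × 44% × 100% = 44%.
Total: 45% + 44% = 89%.
Rounded: 89.00%.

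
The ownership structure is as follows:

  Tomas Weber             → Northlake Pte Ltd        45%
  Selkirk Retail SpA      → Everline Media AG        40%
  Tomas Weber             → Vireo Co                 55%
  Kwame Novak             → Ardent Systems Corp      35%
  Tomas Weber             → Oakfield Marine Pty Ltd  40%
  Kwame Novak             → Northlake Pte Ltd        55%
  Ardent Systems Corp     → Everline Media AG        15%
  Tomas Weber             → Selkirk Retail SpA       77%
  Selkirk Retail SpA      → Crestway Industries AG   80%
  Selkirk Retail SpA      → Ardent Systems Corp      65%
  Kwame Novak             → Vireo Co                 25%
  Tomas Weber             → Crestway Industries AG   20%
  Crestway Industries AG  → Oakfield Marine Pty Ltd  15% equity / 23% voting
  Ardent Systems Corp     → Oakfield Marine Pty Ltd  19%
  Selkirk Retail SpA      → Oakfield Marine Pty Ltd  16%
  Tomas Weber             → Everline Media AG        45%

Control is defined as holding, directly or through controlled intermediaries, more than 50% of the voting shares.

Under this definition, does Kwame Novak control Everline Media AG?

No

Kwame holds 55% of Northlake, so Kwame controls Northlake.
Neither Kwame nor any entity Kwame controls holds any voting interest in Everline.
So Kwame does not control Everline.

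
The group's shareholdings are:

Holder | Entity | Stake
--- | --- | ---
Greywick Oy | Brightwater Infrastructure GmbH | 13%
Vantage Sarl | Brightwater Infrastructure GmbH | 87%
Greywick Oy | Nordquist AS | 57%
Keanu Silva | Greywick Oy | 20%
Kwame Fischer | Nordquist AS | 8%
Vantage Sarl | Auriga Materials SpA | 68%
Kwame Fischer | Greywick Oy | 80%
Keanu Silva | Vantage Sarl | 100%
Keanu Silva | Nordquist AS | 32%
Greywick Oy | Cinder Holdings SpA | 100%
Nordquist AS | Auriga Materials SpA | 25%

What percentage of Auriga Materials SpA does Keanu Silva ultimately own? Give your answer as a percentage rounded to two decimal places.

Keanu reaches Auriga along 3 paths.
Via Vantage: 100% × 68% = 68%.
Via Greywick → Nordquist: 20% × 57% × 25% = 2.85%.
Via Nordquist: 32% × 25% = 8%.
Total: 68% + 2.85% + 8% = 78.85%.

78.85%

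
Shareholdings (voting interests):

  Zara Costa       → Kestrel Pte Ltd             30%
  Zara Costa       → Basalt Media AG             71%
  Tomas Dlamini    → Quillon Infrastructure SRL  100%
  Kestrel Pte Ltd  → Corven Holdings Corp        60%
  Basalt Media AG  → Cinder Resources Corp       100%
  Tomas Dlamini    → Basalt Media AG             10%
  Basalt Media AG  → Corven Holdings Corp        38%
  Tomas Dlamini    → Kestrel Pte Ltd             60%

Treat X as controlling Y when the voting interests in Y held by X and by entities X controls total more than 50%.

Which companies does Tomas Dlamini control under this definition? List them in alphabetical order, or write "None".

Corven Holdings Corp, Kestrel Pte Ltd, Quillon Infrastructure SRL

Tomas holds 60% of Kestrel, so Tomas controls Kestrel.
Kestrel holds 60% of Corven, so Tomas controls Corven.
Tomas holds 100% of Quillon, so Tomas controls Quillon.
No other company's threshold is met.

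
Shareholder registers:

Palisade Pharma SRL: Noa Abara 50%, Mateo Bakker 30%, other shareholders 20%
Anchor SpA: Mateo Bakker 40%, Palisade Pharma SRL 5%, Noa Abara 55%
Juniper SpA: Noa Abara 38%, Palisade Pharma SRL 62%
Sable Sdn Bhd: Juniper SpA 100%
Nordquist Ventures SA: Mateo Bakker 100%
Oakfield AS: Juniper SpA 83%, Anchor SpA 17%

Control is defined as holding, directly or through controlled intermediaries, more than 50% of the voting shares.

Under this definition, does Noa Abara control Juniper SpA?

Noa holds 55% of Anchor, so Noa controls Anchor.
In Juniper, Noa's side holds only 38%, not > 50%.
So Noa does not control Juniper.

No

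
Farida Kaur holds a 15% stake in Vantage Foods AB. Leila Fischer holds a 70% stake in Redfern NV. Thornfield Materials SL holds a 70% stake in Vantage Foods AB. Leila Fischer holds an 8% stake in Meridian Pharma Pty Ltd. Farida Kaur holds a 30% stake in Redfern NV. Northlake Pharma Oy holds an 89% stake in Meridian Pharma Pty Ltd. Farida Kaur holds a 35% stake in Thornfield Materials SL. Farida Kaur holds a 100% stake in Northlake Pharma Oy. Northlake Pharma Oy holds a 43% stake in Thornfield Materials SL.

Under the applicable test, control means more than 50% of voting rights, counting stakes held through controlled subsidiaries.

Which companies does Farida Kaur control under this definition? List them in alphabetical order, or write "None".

Meridian Pharma Pty Ltd, Northlake Pharma Oy, Thornfield Materials SL, Vantage Foods AB

Farida holds 100% of Northlake, so Farida controls Northlake.
Northlake and Farida together hold 43% + 35% = 78% of Thornfield, so Farida controls Thornfield.
Northlake holds 89% of Meridian, so Farida controls Meridian.
Farida and Thornfield together hold 15% + 70% = 85% of Vantage, so Farida controls Vantage.
No other company's threshold is met.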